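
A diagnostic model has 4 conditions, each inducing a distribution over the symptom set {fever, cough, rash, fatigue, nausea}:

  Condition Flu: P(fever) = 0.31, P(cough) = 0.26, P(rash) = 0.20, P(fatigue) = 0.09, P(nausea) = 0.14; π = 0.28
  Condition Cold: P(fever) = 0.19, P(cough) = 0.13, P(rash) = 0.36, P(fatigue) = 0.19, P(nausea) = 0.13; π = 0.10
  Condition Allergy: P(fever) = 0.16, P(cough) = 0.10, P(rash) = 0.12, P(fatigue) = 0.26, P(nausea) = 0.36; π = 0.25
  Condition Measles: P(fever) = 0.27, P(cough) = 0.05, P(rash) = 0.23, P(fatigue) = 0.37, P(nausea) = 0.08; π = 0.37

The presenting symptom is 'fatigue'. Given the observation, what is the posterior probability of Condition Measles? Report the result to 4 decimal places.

0.5563

By Bayes' theorem, P(k | x) = P(Z=k) f_k(x) / Σ_j P(Z=j) f_j(x).
Component likelihoods at x = 'fatigue':
  L_Flu = P(fatigue | comp) = 0.09
  L_Cold = P(fatigue | comp) = 0.19
  L_Allergy = P(fatigue | comp) = 0.26
  L_Measles = P(fatigue | comp) = 0.37
Weight by the priors:
  P(Z=Flu)·L_Flu = 0.28 × 0.09 = 0.0252
  P(Z=Cold)·L_Cold = 0.10 × 0.19 = 0.019
  P(Z=Allergy)·L_Allergy = 0.25 × 0.26 = 0.065
  P(Z=Measles)·L_Measles = 0.37 × 0.37 = 0.1369
Normaliser: 0.0252 + 0.019 + 0.065 + 0.1369 = 0.2461
Responsibility of Condition Measles: 0.1369 / 0.2461 ≈ 0.5563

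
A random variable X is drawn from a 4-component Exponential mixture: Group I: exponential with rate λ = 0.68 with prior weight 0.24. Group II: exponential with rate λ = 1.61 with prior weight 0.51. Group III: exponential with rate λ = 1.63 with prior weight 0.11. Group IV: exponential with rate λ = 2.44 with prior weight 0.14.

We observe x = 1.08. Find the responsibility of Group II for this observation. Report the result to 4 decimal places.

Posterior ∝ prior × likelihood, so P(k | x) ∝ P(Z=k) f_k(x); normalise over all components.
Component likelihoods at x = 1.08:
  f_I = 0.68·e^(−0.68·1.08) = 0.68·e^(−0.7344) = 0.326259
  f_II = 1.61·e^(−1.61·1.08) = 1.61·e^(−1.7388) = 0.282927
  f_III = 1.63·e^(−1.63·1.08) = 1.63·e^(−1.7604) = 0.280321
  f_IV = 2.44·e^(−2.44·1.08) = 2.44·e^(−2.6352) = 0.174959
Multiply by the mixture weights:
  P(Z=I)·f_I = 0.24 × 0.326259 = 0.0783023
  P(Z=II)·f_II = 0.51 × 0.282927 = 0.144293
  P(Z=III)·f_III = 0.11 × 0.280321 = 0.0308353
  P(Z=IV)·f_IV = 0.14 × 0.174959 = 0.0244943
Sum: 0.0783023 + 0.144293 + 0.0308353 + 0.0244943 = 0.277925
So the posterior for Group II is 0.144293 / 0.277925 ≈ 0.5192.

0.5192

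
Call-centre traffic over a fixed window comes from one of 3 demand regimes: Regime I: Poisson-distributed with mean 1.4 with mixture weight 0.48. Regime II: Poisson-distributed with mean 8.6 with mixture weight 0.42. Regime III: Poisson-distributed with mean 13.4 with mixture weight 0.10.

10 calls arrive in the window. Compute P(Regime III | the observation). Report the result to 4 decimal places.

The responsibility of component k is π_k f_k(x) divided by Σ_j π_j f_j(x).
Poisson probabilities:
  p_I = e^(−1.4)·1.4^10/10! = 1.96564e-06
  p_II = e^(−8.6)·8.6^10/10! = 0.112277
  p_III = e^(−13.4)·13.4^10/10! = 0.0779361
Unnormalised posteriors:
  π_I·p_I = 0.48 × 1.96564e-06 = 9.4351e-07
  π_II·p_II = 0.42 × 0.112277 = 0.0471561
  π_III·p_III = 0.10 × 0.0779361 = 0.00779361
Marginal: 9.4351e-07 + 0.0471561 + 0.00779361 = 0.0549507
P(Regime III | 10 calls) = 0.00779361 / 0.0549507 ≈ 0.1418

0.1418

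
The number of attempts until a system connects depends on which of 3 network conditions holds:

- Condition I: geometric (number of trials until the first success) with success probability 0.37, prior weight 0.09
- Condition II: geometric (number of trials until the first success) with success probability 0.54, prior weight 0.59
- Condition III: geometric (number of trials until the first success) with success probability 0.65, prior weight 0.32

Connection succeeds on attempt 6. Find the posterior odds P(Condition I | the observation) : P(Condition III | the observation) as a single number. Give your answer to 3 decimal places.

Since P(k|x) ∝ π_k f_k(x), the posterior odds are π_i f_i(x) / (π_j f_j(x)).
Component likelihoods at x = 6:
  f_I = 0.37·(1−0.37)^5 = 0.37·0.0992437 = 0.0367202
  f_II = 0.54·(1−0.54)^5 = 0.54·0.0205963 = 0.011122
  f_III = 0.65·(1−0.65)^5 = 0.65·0.00525219 = 0.00341392
Odds = (0.09/0.32) × (0.0367202/0.00341392) = 0.28125 × 10.756 ≈ 3.025

3.025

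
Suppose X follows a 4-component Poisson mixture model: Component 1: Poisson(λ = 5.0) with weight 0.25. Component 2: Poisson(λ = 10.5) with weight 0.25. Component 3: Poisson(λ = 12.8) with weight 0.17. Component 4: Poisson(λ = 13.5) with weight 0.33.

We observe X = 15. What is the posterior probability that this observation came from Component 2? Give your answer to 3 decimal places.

Posterior ∝ prior × likelihood, so P(k | x) ∝ π_k f_k(x); normalise over all components.
Component likelihoods at x = 15:
  f_1 = 0.000157245
  f_2 = 0.0437772
  f_3 = 0.0856408
  f_4 = 0.0945217
Unnormalised posteriors:
  π_1·f_1 = 0.25 × 0.000157245 = 3.93114e-05
  π_2·f_2 = 0.25 × 0.0437772 = 0.0109443
  π_3·f_3 = 0.17 × 0.0856408 = 0.0145589
  π_4·f_4 = 0.33 × 0.0945217 = 0.0311922
Evidence: 3.93114e-05 + 0.0109443 + 0.0145589 + 0.0311922 = 0.0567347
So the posterior for Component 2 is 0.0109443 / 0.0567347 ≈ 0.193.

0.193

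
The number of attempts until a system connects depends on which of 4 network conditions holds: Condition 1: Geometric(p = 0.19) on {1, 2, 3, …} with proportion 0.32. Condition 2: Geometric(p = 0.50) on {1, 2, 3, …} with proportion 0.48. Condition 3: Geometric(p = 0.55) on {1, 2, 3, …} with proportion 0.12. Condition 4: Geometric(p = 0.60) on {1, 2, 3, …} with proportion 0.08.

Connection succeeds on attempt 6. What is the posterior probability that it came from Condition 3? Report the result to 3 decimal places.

P(component k | x) = π_k·f_k(x) / marginal(x), where marginal(x) = Σ_j π_j·f_j(x).
Evaluate each component's likelihood at the observed value:
  f_1 = 0.0662489
  f_2 = 0.015625
  f_3 = 0.010149
  f_4 = 0.006144
Weight by the priors:
  π_1·f_1 = 0.32 × 0.0662489 = 0.0211996
  π_2·f_2 = 0.48 × 0.015625 = 0.0075
  π_3·f_3 = 0.12 × 0.010149 = 0.00121789
  π_4·f_4 = 0.08 × 0.006144 = 0.00049152
Sum: 0.0211996 + 0.0075 + 0.00121789 + 0.00049152 = 0.0304091
Responsibility of Condition 3: 0.00121789 / 0.0304091 ≈ 0.040

0.040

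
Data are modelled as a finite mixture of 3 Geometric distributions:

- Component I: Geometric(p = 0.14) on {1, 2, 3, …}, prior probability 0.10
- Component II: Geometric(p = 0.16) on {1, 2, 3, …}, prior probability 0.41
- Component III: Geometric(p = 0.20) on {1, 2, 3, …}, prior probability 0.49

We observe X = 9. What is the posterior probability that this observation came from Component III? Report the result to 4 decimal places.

The responsibility of component k is π_k f_k(x) divided by Σ_j π_j f_j(x).
Component likelihoods at x = 9:
  f_I = 0.14·(1−0.14)^8 = 0.14·0.299218 = 0.0418905
  f_II = 0.16·(1−0.16)^8 = 0.16·0.247876 = 0.0396601
  f_III = 0.20·(1−0.20)^8 = 0.20·0.167772 = 0.0335544
Multiply by the mixture weights:
  π_I·f_I = 0.10 × 0.0418905 = 0.00418905
  π_II·f_II = 0.41 × 0.0396601 = 0.0162607
  π_III·f_III = 0.49 × 0.0335544 = 0.0164417
Denominator: 0.00418905 + 0.0162607 + 0.0164417 = 0.0368914
So the posterior for Component III is 0.0164417 / 0.0368914 ≈ 0.4457.

0.4457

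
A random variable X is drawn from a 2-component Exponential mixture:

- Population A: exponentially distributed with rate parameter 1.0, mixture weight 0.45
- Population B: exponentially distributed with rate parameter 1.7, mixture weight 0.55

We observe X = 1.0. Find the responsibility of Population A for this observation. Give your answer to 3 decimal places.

0.492

Apply Bayes' rule: the posterior for each component is proportional to its prior times its likelihood at x.
Evaluate each component's likelihood at the observed value:
  L_A = 1.0·e^(−1.0·1.0) = 1.0·e^(−1.0000) = 0.367879
  L_B = 1.7·e^(−1.7·1.0) = 1.7·e^(−1.7000) = 0.310562
Multiply by the mixture weights:
  P(Z=A)·L_A = 0.45 × 0.367879 = 0.165546
  P(Z=B)·L_B = 0.55 × 0.310562 = 0.170809
Marginal: 0.165546 + 0.170809 = 0.336355
P(Population A | the observation) = 0.165546 / 0.336355 ≈ 0.492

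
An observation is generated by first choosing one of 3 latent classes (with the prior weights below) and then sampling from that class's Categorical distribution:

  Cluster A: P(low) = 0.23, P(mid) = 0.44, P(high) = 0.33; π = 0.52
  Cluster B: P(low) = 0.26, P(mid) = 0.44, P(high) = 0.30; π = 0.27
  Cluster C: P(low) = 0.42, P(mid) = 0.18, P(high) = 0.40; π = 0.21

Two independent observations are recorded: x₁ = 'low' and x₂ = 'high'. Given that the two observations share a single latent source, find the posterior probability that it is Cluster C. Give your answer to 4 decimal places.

0.3682

Posterior ∝ prior × likelihood, so P(k | x) ∝ P(Z=k) f_k(x); normalise over all components.
Since both observations come from the same component, the likelihood for component k is f_k(x₁)·f_k(x₂).
  L_A = [0.23] × [0.33] = 0.0759
  L_B = [0.26] × [0.3] = 0.078
  L_C = [0.42] × [0.4] = 0.168
Multiply by the mixture weights:
  P(Z=A)·L_A = 0.52 × 0.0759 = 0.039468
  P(Z=B)·L_B = 0.27 × 0.078 = 0.02106
  P(Z=C)·L_C = 0.21 × 0.168 = 0.03528
Normaliser: 0.039468 + 0.02106 + 0.03528 = 0.095808
Responsibility of Cluster C: 0.03528 / 0.095808 ≈ 0.3682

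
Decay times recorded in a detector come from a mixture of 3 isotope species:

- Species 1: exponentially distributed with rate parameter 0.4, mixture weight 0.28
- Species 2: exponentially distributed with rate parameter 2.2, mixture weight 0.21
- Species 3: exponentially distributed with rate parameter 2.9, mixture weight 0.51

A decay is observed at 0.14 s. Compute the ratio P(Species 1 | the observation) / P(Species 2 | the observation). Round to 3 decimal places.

Since P(k|x) ∝ P(Z=k) f_k(x), the posterior odds are P(Z=i) f_i(x) / (P(Z=j) f_j(x)).
Exponential densities:
  L_1 = 0.4·e^(−0.4·0.14) = 0.4·e^(−0.0560) = 0.378216
  L_2 = 2.2·e^(−2.2·0.14) = 2.2·e^(−0.3080) = 1.61681
  L_3 = 2.9·e^(−2.9·0.14) = 2.9·e^(−0.4060) = 1.9323
Posterior odds = (P(Z=1)·L_1) / (P(Z=2)·L_2) = (0.28·0.378216) / (0.21·1.61681) = 0.1059 / 0.339531 ≈ 0.312

0.312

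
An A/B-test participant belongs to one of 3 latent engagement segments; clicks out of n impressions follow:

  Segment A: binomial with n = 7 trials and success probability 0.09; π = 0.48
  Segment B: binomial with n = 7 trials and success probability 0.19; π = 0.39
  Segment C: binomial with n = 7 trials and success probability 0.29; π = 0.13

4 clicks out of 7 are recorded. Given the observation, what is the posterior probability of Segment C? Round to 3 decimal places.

The responsibility of component k is π_k f_k(x) divided by Σ_j π_j f_j(x).
Component likelihoods at x = 4 clicks out of 7:
  p_A = 0.00173046
  p_B = 0.0242403
  p_C = 0.0886003
Multiply by the mixture weights:
  π_A·p_A = 0.48 × 0.00173046 = 0.000830622
  π_B·p_B = 0.39 × 0.0242403 = 0.00945371
  π_C·p_C = 0.13 × 0.0886003 = 0.011518
Normaliser: 0.000830622 + 0.00945371 + 0.011518 = 0.0218024
P(Segment C | x) = 0.011518 / 0.0218024 ≈ 0.528

0.528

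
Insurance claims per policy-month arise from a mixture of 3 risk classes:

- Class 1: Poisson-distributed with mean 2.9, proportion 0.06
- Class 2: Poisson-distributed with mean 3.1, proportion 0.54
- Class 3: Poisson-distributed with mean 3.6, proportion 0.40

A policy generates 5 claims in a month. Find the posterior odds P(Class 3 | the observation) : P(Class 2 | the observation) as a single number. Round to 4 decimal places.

0.9489

Only the two components matter; the odds are (π_i f_i(x)) / (π_j f_j(x)).
Component likelihoods at x = 5 claims:
  L_1 = 0.0940491
  L_2 = 0.107477
  L_3 = 0.13768
0.055072 / 0.0580374 ≈ 0.9489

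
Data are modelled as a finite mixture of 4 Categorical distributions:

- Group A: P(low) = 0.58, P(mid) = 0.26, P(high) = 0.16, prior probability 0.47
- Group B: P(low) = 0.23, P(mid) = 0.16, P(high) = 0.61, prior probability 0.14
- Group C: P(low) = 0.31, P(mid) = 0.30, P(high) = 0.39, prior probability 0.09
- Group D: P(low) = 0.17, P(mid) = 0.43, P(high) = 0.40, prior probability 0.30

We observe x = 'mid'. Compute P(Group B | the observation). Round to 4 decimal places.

0.0745

P(component k | x) = π_k·f_k(x) / marginal(x), where marginal(x) = Σ_j π_j·f_j(x).
Evaluate each component's likelihood at the observed value:
  p_A = P(mid | comp) = 0.26
  p_B = P(mid | comp) = 0.16
  p_C = P(mid | comp) = 0.30
  p_D = P(mid | comp) = 0.43
Multiply by the mixture weights:
  π_A·p_A = 0.47 × 0.26 = 0.1222
  π_B·p_B = 0.14 × 0.16 = 0.0224
  π_C·p_C = 0.09 × 0.3 = 0.027
  π_D·p_D = 0.30 × 0.43 = 0.129
Sum: 0.1222 + 0.0224 + 0.027 + 0.129 = 0.3006
P(Group B | the observation) ≈ 0.0745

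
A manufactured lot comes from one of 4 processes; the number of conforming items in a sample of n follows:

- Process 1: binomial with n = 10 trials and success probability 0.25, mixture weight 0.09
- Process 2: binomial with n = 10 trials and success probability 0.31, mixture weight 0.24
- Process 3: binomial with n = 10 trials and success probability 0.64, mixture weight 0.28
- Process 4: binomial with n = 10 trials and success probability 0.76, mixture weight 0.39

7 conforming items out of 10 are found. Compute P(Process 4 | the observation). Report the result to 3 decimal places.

0.569

Posterior ∝ prior × likelihood, so P(k | x) ∝ π_k f_k(x); normalise over all components.
Evaluate each component's likelihood at the observed value:
  p_1 = 0.0030899
  p_2 = 0.0108458
  p_3 = 0.246234
  p_4 = 0.242946
Weight by the priors:
  π_1·p_1 = 0.09 × 0.0030899 = 0.000278091
  π_2·p_2 = 0.24 × 0.0108458 = 0.00260298
  π_3·p_3 = 0.28 × 0.246234 = 0.0689456
  π_4·p_4 = 0.39 × 0.242946 = 0.094749
Sum: 0.000278091 + 0.00260298 + 0.0689456 + 0.094749 = 0.166576
So the posterior for Process 4 is 0.094749 / 0.166576 ≈ 0.569.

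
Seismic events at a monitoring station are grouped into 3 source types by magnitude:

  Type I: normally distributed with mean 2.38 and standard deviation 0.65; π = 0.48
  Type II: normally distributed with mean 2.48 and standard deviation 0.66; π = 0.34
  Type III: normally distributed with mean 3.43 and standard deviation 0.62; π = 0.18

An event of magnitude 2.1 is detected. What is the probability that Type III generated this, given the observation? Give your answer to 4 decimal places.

0.0255

Posterior ∝ prior × likelihood, so P(k | x) ∝ w_k f_k(x); normalise over all components.
Component likelihoods at x = 2.1:
  p_I = (1/(0.65·√(2π)))·exp(−(2.1−2.38)²/(2·0.65²)) = 0.613757·exp(-0.09278) = 0.559374
  p_II = (1/(0.66·√(2π)))·exp(−(2.1−2.48)²/(2·0.66²)) = 0.604458·exp(-0.16575) = 0.512133
  p_III = (1/(0.62·√(2π)))·exp(−(2.1−3.43)²/(2·0.62²)) = 0.643455·exp(-2.30086) = 0.0644567
Weight by the priors:
  w_I·p_I = 0.48 × 0.559374 = 0.2685
  w_II·p_II = 0.34 × 0.512133 = 0.174125
  w_III·p_III = 0.18 × 0.0644567 = 0.0116022
Marginal: 0.2685 + 0.174125 + 0.0116022 = 0.454227
Responsibility of Type III: 0.0116022 / 0.454227 ≈ 0.0255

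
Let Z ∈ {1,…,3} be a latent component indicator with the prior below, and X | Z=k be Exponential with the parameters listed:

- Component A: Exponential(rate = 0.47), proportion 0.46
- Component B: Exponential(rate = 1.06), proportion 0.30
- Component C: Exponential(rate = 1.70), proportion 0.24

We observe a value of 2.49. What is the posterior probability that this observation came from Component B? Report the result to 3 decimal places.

P(component k | x) = π_k·f_k(x) / marginal(x), where marginal(x) = Σ_j π_j·f_j(x).
Component likelihoods at x = 2.49:
  p_A = 0.47·e^(−0.47·2.49) = 0.47·e^(−1.1703) = 0.145829
  p_B = 1.06·e^(−1.06·2.49) = 1.06·e^(−2.6394) = 0.0756883
  p_C = 1.70·e^(−1.70·2.49) = 1.70·e^(−4.2330) = 0.024665
Weight by the priors:
  π_A·p_A = 0.46 × 0.145829 = 0.0670812
  π_B·p_B = 0.30 × 0.0756883 = 0.0227065
  π_C·p_C = 0.24 × 0.024665 = 0.00591959
Sum: 0.0670812 + 0.0227065 + 0.00591959 = 0.0957073
P(Component B | 2.49) = 0.0227065 / 0.0957073 ≈ 0.237

0.237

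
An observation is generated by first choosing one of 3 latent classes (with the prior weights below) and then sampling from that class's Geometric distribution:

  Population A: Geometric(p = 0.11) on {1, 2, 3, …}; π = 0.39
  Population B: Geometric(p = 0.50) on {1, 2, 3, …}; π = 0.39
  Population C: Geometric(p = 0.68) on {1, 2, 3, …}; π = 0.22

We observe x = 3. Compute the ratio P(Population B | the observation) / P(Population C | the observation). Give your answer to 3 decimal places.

3.182

Only the two components matter; the odds are (π_i f_i(x)) / (π_j f_j(x)).
Evaluate each component's likelihood at the observed value:
  f_A = 0.11·(1−0.11)^2 = 0.11·0.7921 = 0.087131
  f_B = 0.50·(1−0.50)^2 = 0.50·0.25 = 0.125
  f_C = 0.68·(1−0.68)^2 = 0.68·0.1024 = 0.069632
0.04875 / 0.015319 ≈ 3.182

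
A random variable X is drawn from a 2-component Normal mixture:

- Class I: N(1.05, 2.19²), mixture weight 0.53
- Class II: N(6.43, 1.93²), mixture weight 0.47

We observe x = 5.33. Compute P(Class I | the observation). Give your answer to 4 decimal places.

Apply Bayes' rule: the posterior for each component is proportional to its prior times its likelihood at x.
Component likelihoods at x = 5.33:
  p_I = (1/(2.19·√(2π)))·exp(−(5.33−1.05)²/(2·2.19²)) = 0.182165·exp(-1.90972) = 0.0269827
  p_II = (1/(1.93·√(2π)))·exp(−(5.33−6.43)²/(2·1.93²)) = 0.206706·exp(-0.16242) = 0.175717
Weight by the priors:
  P(Z=I)·p_I = 0.53 × 0.0269827 = 0.0143008
  P(Z=II)·p_II = 0.47 × 0.175717 = 0.0825871
Normaliser: 0.0143008 + 0.0825871 = 0.096888
P(Class I | the observation) ≈ 0.1476

0.1476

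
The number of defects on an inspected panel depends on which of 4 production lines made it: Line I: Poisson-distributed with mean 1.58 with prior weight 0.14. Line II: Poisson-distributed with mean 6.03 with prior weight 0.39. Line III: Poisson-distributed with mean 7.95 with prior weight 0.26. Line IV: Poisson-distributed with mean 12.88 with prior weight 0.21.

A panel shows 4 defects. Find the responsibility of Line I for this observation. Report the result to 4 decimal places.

P(component k | x) = π_k·f_k(x) / marginal(x), where marginal(x) = Σ_j π_j·f_j(x).
Component likelihoods at x = 4 defects:
  L_I = e^(−1.58)·1.58^4/4! = 0.053485
  L_II = e^(−6.03)·6.03^4/4! = 0.132514
  L_III = e^(−7.95)·7.95^4/4! = 0.058697
  L_IV = e^(−12.88)·12.88^4/4! = 0.0029224
Prior × likelihood for each component:
  π_I·L_I = 0.14 × 0.053485 = 0.0074879
  π_II·L_II = 0.39 × 0.132514 = 0.0516805
  π_III·L_III = 0.26 × 0.058697 = 0.0152612
  π_IV·L_IV = 0.21 × 0.0029224 = 0.000613703
Marginal: 0.0074879 + 0.0516805 + 0.0152612 + 0.000613703 = 0.0750434
P(Line I | 4 defects) ≈ 0.0998

0.0998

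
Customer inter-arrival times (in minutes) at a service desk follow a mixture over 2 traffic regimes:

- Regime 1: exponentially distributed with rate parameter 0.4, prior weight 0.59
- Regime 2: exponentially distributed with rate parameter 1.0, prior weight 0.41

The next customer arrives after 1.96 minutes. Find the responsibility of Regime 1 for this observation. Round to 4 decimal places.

Apply Bayes' rule: the posterior for each component is proportional to its prior times its likelihood at x.
Evaluate each component's likelihood at the observed value:
  f_1 = 0.4·e^(−0.4·1.96) = 0.4·e^(−0.7840) = 0.18263
  f_2 = 1.0·e^(−1.0·1.96) = 1.0·e^(−1.9600) = 0.140858
Multiply by the mixture weights:
  w_1·f_1 = 0.59 × 0.18263 = 0.107752
  w_2·f_2 = 0.41 × 0.140858 = 0.057752
Evidence: 0.107752 + 0.057752 = 0.165504
Responsibility of Regime 1: 0.107752 / 0.165504 ≈ 0.6511

0.6511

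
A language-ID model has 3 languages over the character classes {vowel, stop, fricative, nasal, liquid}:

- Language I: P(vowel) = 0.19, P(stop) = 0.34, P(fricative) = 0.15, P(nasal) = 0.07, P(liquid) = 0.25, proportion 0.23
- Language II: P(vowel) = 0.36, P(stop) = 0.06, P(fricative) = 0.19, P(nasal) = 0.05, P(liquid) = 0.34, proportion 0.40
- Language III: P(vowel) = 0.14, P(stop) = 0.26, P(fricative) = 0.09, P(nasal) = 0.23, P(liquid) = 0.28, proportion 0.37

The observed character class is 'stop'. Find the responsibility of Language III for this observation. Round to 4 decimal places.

0.4849

By Bayes' theorem, P(k | x) = w_k f_k(x) / Σ_j w_j f_j(x).
Categorical probabilities:
  p_I = 0.34
  p_II = 0.06
  p_III = 0.26
Unnormalised posteriors:
  w_I·p_I = 0.23 × 0.34 = 0.0782
  w_II·p_II = 0.40 × 0.06 = 0.024
  w_III·p_III = 0.37 × 0.26 = 0.0962
Evidence: 0.0782 + 0.024 + 0.0962 = 0.1984
So the posterior for Language III is 0.0962 / 0.1984 ≈ 0.4849.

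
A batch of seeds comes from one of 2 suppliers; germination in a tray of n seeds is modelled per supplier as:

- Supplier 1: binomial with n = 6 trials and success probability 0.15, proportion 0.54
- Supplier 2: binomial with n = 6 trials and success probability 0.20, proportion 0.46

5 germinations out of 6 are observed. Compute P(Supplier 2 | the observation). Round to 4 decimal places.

The responsibility of component k is w_k f_k(x) divided by Σ_j w_j f_j(x).
Component likelihoods at x = 5 germinations out of 6:
  L_1 = C(6,5)·0.15^5·0.85^1 = 6·7.59375e-05·0.85 = 0.000387281
  L_2 = C(6,5)·0.20^5·0.80^1 = 6·0.00032·0.8 = 0.001536
Unnormalised posteriors:
  w_1·L_1 = 0.54 × 0.000387281 = 0.000209132
  w_2·L_2 = 0.46 × 0.001536 = 0.00070656
Sum: 0.000209132 + 0.00070656 = 0.000915692
So the posterior for Supplier 2 is 0.00070656 / 0.000915692 ≈ 0.7716.

0.7716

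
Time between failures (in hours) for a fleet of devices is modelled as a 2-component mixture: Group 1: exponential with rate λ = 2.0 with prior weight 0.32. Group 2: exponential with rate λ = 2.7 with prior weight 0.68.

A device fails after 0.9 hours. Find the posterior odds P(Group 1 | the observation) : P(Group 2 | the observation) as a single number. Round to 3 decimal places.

Since P(k|x) ∝ P(Z=k) f_k(x), the posterior odds are P(Z=i) f_i(x) / (P(Z=j) f_j(x)).
Exponential densities:
  L_1 = 2.0·e^(−2.0·0.9) = 2.0·e^(−1.8000) = 0.330598
  L_2 = 2.7·e^(−2.7·0.9) = 2.7·e^(−2.4300) = 0.237699
Odds = (0.32/0.68) × (0.330598/0.237699) = 0.470588 × 1.39082 ≈ 0.655

0.655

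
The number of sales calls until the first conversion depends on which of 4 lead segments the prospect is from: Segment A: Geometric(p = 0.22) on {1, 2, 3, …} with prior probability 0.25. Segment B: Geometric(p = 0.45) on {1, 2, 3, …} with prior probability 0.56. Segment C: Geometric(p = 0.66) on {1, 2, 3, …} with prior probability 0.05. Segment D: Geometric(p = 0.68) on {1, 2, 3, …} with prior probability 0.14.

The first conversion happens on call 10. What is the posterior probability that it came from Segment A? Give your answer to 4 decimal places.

Apply Bayes' rule: the posterior for each component is proportional to its prior times its likelihood at x.
Evaluate each component's likelihood at the observed value:
  f_A = 0.22·(1−0.22)^9 = 0.22·0.106869 = 0.0235112
  f_B = 0.45·(1−0.45)^9 = 0.45·0.00460537 = 0.00207241
  f_C = 0.66·(1−0.66)^9 = 0.66·6.0717e-05 = 4.00732e-05
  f_D = 0.68·(1−0.68)^9 = 0.68·3.51844e-05 = 2.39254e-05
Prior × likelihood for each component:
  π_A·f_A = 0.25 × 0.0235112 = 0.00587779
  π_B·f_B = 0.56 × 0.00207241 = 0.00116055
  π_C·f_C = 0.05 × 4.00732e-05 = 2.00366e-06
  π_D·f_D = 0.14 × 2.39254e-05 = 3.34955e-06
Sum: 0.00587779 + 0.00116055 + 2.00366e-06 + 3.34955e-06 = 0.0070437
Responsibility of Segment A: 0.00587779 / 0.0070437 ≈ 0.8345

0.8345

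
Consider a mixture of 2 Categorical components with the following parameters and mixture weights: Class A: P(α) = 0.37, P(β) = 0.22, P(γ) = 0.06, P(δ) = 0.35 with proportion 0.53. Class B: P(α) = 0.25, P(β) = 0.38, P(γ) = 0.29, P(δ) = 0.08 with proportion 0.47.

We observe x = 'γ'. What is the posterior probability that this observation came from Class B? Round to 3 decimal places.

By Bayes' theorem, P(k | x) = P(Z=k) f_k(x) / Σ_j P(Z=j) f_j(x).
Evaluate each component's likelihood at the observed value:
  f_A = P(γ | comp) = 0.06
  f_B = P(γ | comp) = 0.29
Weight by the priors:
  P(Z=A)·f_A = 0.53 × 0.06 = 0.0318
  P(Z=B)·f_B = 0.47 × 0.29 = 0.1363
Sum: 0.0318 + 0.1363 = 0.1681
So the posterior for Class B is 0.1363 / 0.1681 ≈ 0.811.

0.811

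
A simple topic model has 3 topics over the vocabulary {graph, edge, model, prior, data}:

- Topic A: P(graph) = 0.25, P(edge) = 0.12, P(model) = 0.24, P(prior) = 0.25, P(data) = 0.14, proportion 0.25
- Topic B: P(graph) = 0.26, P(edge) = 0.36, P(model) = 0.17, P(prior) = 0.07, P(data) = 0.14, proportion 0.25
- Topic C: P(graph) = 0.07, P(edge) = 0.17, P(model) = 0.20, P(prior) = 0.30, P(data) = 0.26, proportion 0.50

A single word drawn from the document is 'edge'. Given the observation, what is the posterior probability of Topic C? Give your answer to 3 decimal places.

0.415

P(component k | x) = π_k·f_k(x) / marginal(x), where marginal(x) = Σ_j π_j·f_j(x).
Evaluate each component's likelihood at the observed value:
  p_A = 0.12
  p_B = 0.36
  p_C = 0.17
Unnormalised posteriors:
  π_A·p_A = 0.25 × 0.12 = 0.03
  π_B·p_B = 0.25 × 0.36 = 0.09
  π_C·p_C = 0.50 × 0.17 = 0.085
Sum: 0.03 + 0.09 + 0.085 = 0.205
So the posterior for Topic C is 0.085 / 0.205 ≈ 0.415.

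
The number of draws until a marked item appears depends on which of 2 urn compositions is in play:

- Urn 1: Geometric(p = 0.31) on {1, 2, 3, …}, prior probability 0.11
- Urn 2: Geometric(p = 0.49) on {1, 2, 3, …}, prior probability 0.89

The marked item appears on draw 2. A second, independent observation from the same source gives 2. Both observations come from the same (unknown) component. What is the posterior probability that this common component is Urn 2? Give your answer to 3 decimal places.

0.917

P(component k | x) = π_k·f_k(x) / marginal(x), where marginal(x) = Σ_j π_j·f_j(x).
Since both observations come from the same component, the likelihood for component k is f_k(x₁)·f_k(x₂).
  f_1 = [0.2139] × [0.2139] = 0.0457532
  f_2 = [0.2499] × [0.2499] = 0.06245
Unnormalised posteriors:
  π_1·f_1 = 0.11 × 0.0457532 = 0.00503285
  π_2·f_2 = 0.89 × 0.06245 = 0.0555805
Evidence: 0.00503285 + 0.0555805 = 0.0606134
Responsibility of Urn 2: 0.0555805 / 0.0606134 ≈ 0.917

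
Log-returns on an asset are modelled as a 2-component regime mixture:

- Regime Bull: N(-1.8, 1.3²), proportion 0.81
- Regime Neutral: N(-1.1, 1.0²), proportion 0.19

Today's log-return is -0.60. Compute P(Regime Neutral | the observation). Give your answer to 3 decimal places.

P(component k | x) = π_k·f_k(x) / marginal(x), where marginal(x) = Σ_j π_j·f_j(x).
Normal densities:
  p_Bull = 0.20042
  p_Neutral = 0.352065
Prior × likelihood for each component:
  π_Bull·p_Bull = 0.81 × 0.20042 = 0.16234
  π_Neutral·p_Neutral = 0.19 × 0.352065 = 0.0668924
Sum: 0.16234 + 0.0668924 = 0.229233
Responsibility of Regime Neutral: 0.0668924 / 0.229233 ≈ 0.292

0.292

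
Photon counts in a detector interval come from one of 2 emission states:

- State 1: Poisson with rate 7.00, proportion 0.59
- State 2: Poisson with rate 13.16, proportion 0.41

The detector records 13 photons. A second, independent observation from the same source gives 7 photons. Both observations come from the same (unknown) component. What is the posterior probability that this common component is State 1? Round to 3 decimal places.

0.515

Apply Bayes' rule: the posterior for each component is proportional to its prior times its likelihood at x.
Since both observations come from the same component, the likelihood for component k is f_k(x₁)·f_k(x₂).
  L_1 = [0.0141884] × [0.149003] = 0.00211411
  L_2 = [0.109832] × [0.0261243] = 0.0028693
Prior × likelihood for each component:
  P(Z=1)·L_1 = 0.59 × 0.00211411 = 0.00124732
  P(Z=2)·L_2 = 0.41 × 0.0028693 = 0.00117641
Sum: 0.00124732 + 0.00117641 = 0.00242374
So the posterior for State 1 is 0.00124732 / 0.00242374 ≈ 0.515.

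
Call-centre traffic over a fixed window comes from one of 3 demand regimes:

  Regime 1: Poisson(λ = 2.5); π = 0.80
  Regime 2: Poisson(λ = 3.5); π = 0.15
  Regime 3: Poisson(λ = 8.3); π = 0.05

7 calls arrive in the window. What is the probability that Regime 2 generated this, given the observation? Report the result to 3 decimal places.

0.283

By Bayes' theorem, P(k | x) = π_k f_k(x) / Σ_j π_j f_j(x).
Component likelihoods at x = 7 calls:
  f_1 = 0.00994062
  f_2 = 0.0385492
  f_3 = 0.133805
Prior × likelihood for each component:
  π_1·f_1 = 0.80 × 0.00994062 = 0.00795249
  π_2·f_2 = 0.15 × 0.0385492 = 0.00578238
  π_3·f_3 = 0.05 × 0.133805 = 0.00669024
Normaliser: 0.00795249 + 0.00578238 + 0.00669024 = 0.0204251
P(Regime 2 | 7 calls) ≈ 0.283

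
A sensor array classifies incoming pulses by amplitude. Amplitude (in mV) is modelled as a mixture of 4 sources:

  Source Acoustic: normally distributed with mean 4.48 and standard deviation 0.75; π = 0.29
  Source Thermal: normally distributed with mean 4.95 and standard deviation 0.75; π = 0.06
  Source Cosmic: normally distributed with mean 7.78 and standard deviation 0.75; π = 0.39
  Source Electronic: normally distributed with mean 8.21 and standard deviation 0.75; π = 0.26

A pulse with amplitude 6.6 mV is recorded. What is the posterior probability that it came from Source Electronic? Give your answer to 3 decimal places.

P(component k | x) = P(Z=k)·f_k(x) / marginal(x), where marginal(x) = Σ_j P(Z=j)·f_j(x).
Component likelihoods at x = 6.6 mV:
  p_Acoustic = (1/(0.75·√(2π)))·exp(−(6.6−4.48)²/(2·0.75²)) = 0.531923·exp(-3.99502) = 0.00979113
  p_Thermal = (1/(0.75·√(2π)))·exp(−(6.6−4.95)²/(2·0.75²)) = 0.531923·exp(-2.42000) = 0.0472995
  p_Cosmic = (1/(0.75·√(2π)))·exp(−(6.6−7.78)²/(2·0.75²)) = 0.531923·exp(-1.23769) = 0.154286
  p_Electronic = (1/(0.75·√(2π)))·exp(−(6.6−8.21)²/(2·0.75²)) = 0.531923·exp(-2.30409) = 0.0531124
Weight by the priors:
  P(Z=Acoustic)·p_Acoustic = 0.29 × 0.00979113 = 0.00283943
  P(Z=Thermal)·p_Thermal = 0.06 × 0.0472995 = 0.00283797
  P(Z=Cosmic)·p_Cosmic = 0.39 × 0.154286 = 0.0601717
  P(Z=Electronic)·p_Electronic = 0.26 × 0.0531124 = 0.0138092
Marginal: 0.00283943 + 0.00283797 + 0.0601717 + 0.0138092 = 0.0796583
P(Source Electronic | data) ≈ 0.173

0.173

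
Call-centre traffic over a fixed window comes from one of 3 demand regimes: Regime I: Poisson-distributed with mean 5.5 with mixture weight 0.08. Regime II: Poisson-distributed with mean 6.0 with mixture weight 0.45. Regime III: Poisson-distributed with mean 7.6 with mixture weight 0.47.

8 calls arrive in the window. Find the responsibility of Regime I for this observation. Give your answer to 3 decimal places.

0.057

By Bayes' theorem, P(k | x) = π_k f_k(x) / Σ_j π_j f_j(x).
Evaluate each component's likelihood at the observed value:
  L_I = 0.0848714
  L_II = 0.103258
  L_III = 0.13815
Weight by the priors:
  π_I·L_I = 0.08 × 0.0848714 = 0.00678971
  π_II·L_II = 0.45 × 0.103258 = 0.046466
  π_III·L_III = 0.47 × 0.13815 = 0.0649304
Denominator: 0.00678971 + 0.046466 + 0.0649304 = 0.118186
Responsibility of Regime I: 0.00678971 / 0.118186 ≈ 0.057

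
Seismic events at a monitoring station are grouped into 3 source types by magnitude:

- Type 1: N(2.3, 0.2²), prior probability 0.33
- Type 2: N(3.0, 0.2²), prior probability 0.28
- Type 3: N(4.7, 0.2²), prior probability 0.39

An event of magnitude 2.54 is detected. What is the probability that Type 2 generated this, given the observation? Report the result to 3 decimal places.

0.110

Posterior ∝ prior × likelihood, so P(k | x) ∝ π_k f_k(x); normalise over all components.
Normal densities:
  L_1 = 0.97093
  L_2 = 0.141635
  L_3 = 9.37186e-26
Prior × likelihood for each component:
  π_1·L_1 = 0.33 × 0.97093 = 0.320407
  π_2·L_2 = 0.28 × 0.141635 = 0.0396579
  π_3·L_3 = 0.39 × 9.37186e-26 = 3.65503e-26
Normaliser: 0.320407 + 0.0396579 + 3.65503e-26 = 0.360065
P(Type 2 | 2.54) = 0.0396579 / 0.360065 ≈ 0.110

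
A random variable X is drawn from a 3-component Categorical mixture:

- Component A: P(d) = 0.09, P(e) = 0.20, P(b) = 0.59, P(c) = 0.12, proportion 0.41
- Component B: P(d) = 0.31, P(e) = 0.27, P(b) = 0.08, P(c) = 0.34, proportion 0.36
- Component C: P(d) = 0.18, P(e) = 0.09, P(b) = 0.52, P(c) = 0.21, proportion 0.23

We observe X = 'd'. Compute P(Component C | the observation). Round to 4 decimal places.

Posterior ∝ prior × likelihood, so P(k | x) ∝ π_k f_k(x); normalise over all components.
Evaluate each component's likelihood at the observed value:
  p_A = 0.09
  p_B = 0.31
  p_C = 0.18
Multiply by the mixture weights:
  π_A·p_A = 0.41 × 0.09 = 0.0369
  π_B·p_B = 0.36 × 0.31 = 0.1116
  π_C·p_C = 0.23 × 0.18 = 0.0414
Marginal: 0.0369 + 0.1116 + 0.0414 = 0.1899
So the posterior for Component C is 0.0414 / 0.1899 ≈ 0.2180.

0.2180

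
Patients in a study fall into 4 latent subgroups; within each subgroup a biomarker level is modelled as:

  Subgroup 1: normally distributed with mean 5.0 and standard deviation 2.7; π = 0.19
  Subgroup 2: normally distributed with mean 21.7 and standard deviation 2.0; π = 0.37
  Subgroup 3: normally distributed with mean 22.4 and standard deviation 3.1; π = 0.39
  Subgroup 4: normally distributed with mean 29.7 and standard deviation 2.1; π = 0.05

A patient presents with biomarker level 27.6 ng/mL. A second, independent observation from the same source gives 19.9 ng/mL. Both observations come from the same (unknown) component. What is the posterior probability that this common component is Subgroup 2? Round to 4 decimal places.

Apply Bayes' rule: the posterior for each component is proportional to its prior times its likelihood at x.
Since both observations come from the same component, the likelihood for component k is f_k(x₁)·f_k(x₂).
  p_1 = [(1/(2.7·√(2π)))·exp(−(27.6−5.0)²/(2·2.7²)) = 0.147756·exp(-35.03155) = 9.02687e-17] × [3.60192e-08] = 3.25141e-24
  p_2 = [(1/(2.0·√(2π)))·exp(−(27.6−21.7)²/(2·2.0²)) = 0.199471·exp(-4.35125) = 0.00257132] × [0.133043] = 0.000342095
  p_3 = [(1/(3.1·√(2π)))·exp(−(27.6−22.4)²/(2·3.1²)) = 0.128691·exp(-1.40687) = 0.0315176] × [0.0929659] = 0.00293006
  p_4 = [(1/(2.1·√(2π)))·exp(−(27.6−29.7)²/(2·2.1²)) = 0.189973·exp(-0.50000) = 0.115224] × [3.54574e-06] = 4.08554e-07
Multiply by the mixture weights:
  π_1·p_1 = 0.19 × 3.25141e-24 = 6.17768e-25
  π_2·p_2 = 0.37 × 0.000342095 = 0.000126575
  π_3·p_3 = 0.39 × 0.00293006 = 0.00114272
  π_4·p_4 = 0.05 × 4.08554e-07 = 2.04277e-08
Marginal: 6.17768e-25 + 0.000126575 + 0.00114272 + 2.04277e-08 = 0.00126932
So the posterior for Subgroup 2 is 0.000126575 / 0.00126932 ≈ 0.0997.

0.0997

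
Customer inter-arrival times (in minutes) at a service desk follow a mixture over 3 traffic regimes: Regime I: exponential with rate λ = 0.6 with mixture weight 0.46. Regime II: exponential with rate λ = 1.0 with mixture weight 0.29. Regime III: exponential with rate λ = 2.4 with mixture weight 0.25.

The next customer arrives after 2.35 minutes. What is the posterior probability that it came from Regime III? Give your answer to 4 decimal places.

0.0219

Apply Bayes' rule: the posterior for each component is proportional to its prior times its likelihood at x.
Evaluate each component's likelihood at the observed value:
  L_I = 0.146486
  L_II = 0.0953692
  L_III = 0.00852688
Unnormalised posteriors:
  π_I·L_I = 0.46 × 0.146486 = 0.0673835
  π_II·L_II = 0.29 × 0.0953692 = 0.0276571
  π_III·L_III = 0.25 × 0.00852688 = 0.00213172
Marginal: 0.0673835 + 0.0276571 + 0.00213172 = 0.0971723
P(Regime III | data) ≈ 0.0219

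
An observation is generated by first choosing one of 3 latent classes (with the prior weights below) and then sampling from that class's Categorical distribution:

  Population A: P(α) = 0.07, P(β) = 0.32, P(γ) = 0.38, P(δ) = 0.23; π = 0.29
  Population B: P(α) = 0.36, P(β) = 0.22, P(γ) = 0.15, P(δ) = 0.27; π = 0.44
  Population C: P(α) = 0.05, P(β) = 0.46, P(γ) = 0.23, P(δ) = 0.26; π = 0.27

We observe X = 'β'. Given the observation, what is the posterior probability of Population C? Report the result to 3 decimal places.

P(component k | x) = π_k·f_k(x) / marginal(x), where marginal(x) = Σ_j π_j·f_j(x).
Evaluate each component's likelihood at the observed value:
  L_A = 0.32
  L_B = 0.22
  L_C = 0.46
Weight by the priors:
  π_A·L_A = 0.29 × 0.32 = 0.0928
  π_B·L_B = 0.44 × 0.22 = 0.0968
  π_C·L_C = 0.27 × 0.46 = 0.1242
Sum: 0.0928 + 0.0968 + 0.1242 = 0.3138
P(Population C | 'β') = 0.1242 / 0.3138 ≈ 0.396

0.396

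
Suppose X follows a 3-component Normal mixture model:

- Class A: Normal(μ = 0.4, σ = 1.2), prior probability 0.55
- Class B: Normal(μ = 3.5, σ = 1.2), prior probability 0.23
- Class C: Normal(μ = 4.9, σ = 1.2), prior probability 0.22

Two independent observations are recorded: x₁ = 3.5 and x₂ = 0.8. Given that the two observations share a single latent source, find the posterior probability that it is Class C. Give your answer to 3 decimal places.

Apply Bayes' rule: the posterior for each component is proportional to its prior times its likelihood at x.
Since both observations come from the same component, the likelihood for component k is f_k(x₁)·f_k(x₂).
  f_A = [(1/(1.2·√(2π)))·exp(−(3.5−0.4)²/(2·1.2²)) = 0.332452·exp(-3.33681) = 0.0118188] × [0.314486] = 0.00371684
  f_B = [(1/(1.2·√(2π)))·exp(−(3.5−3.5)²/(2·1.2²)) = 0.332452·exp(-0.00000) = 0.332452] × [0.0264497] = 0.00879326
  f_C = [(1/(1.2·√(2π)))·exp(−(3.5−4.9)²/(2·1.2²)) = 0.332452·exp(-0.68056) = 0.168332] × [0.000970144] = 0.000163307
Unnormalised posteriors:
  w_A·f_A = 0.55 × 0.00371684 = 0.00204426
  w_B·f_B = 0.23 × 0.00879326 = 0.00202245
  w_C·f_C = 0.22 × 0.000163307 = 3.59274e-05
Denominator: 0.00204426 + 0.00202245 + 3.59274e-05 = 0.00410264
P(Class C | x₁, x₂) ≈ 0.009

0.009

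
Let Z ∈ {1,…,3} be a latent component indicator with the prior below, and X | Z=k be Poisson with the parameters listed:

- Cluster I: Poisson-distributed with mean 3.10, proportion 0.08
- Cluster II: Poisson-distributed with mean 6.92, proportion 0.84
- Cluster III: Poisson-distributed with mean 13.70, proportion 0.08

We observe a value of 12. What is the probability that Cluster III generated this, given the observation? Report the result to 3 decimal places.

0.282

The responsibility of component k is P(Z=k) f_k(x) divided by Σ_j P(Z=j) f_j(x).
Evaluate each component's likelihood at the observed value:
  f_I = 7.40782e-05
  f_II = 0.0248667
  f_III = 0.102441
Prior × likelihood for each component:
  P(Z=I)·f_I = 0.08 × 7.40782e-05 = 5.92626e-06
  P(Z=II)·f_II = 0.84 × 0.0248667 = 0.020888
  P(Z=III)·f_III = 0.08 × 0.102441 = 0.00819531
Sum: 5.92626e-06 + 0.020888 + 0.00819531 = 0.0290893
P(Cluster III | the observation) ≈ 0.282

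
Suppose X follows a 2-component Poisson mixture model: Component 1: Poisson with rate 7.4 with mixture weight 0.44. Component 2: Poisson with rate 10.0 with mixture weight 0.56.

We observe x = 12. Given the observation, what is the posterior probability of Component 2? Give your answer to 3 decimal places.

0.778

Apply Bayes' rule: the posterior for each component is proportional to its prior times its likelihood at x.
Poisson probabilities:
  L_1 = 0.0344084
  L_2 = 0.0947803
Weight by the priors:
  π_1·L_1 = 0.44 × 0.0344084 = 0.0151397
  π_2·L_2 = 0.56 × 0.0947803 = 0.053077
Marginal: 0.0151397 + 0.053077 = 0.0682167
So the posterior for Component 2 is 0.053077 / 0.0682167 ≈ 0.778.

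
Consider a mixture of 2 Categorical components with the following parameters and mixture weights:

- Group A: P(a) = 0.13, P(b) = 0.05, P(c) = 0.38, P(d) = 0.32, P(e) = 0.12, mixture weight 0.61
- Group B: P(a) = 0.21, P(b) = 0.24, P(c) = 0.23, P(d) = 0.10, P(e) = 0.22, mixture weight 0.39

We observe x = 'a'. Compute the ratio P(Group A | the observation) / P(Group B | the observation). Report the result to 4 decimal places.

0.9683

Since P(k|x) ∝ w_k f_k(x), the posterior odds are w_i f_i(x) / (w_j f_j(x)).
Component likelihoods at x = 'a':
  f_A = P(a | comp) = 0.13
  f_B = P(a | comp) = 0.21
0.0793 / 0.0819 ≈ 0.9683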